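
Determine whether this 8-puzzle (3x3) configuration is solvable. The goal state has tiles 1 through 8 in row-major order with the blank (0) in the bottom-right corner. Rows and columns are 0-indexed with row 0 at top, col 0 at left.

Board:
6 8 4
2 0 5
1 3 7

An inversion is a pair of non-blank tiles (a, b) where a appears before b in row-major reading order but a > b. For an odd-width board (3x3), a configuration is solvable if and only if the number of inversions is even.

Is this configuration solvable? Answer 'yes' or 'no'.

Answer: no

Derivation:
Inversions (pairs i<j in row-major order where tile[i] > tile[j] > 0): 17
17 is odd, so the puzzle is not solvable.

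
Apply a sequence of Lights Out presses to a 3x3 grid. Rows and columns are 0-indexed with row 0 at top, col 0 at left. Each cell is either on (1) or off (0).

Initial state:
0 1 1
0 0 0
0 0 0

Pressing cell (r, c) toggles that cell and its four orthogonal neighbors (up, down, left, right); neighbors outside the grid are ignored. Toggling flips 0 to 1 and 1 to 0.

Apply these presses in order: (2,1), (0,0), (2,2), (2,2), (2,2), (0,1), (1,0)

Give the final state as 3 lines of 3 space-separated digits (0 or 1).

Answer: 1 1 0
0 1 1
0 0 0

Derivation:
After press 1 at (2,1):
0 1 1
0 1 0
1 1 1

After press 2 at (0,0):
1 0 1
1 1 0
1 1 1

After press 3 at (2,2):
1 0 1
1 1 1
1 0 0

After press 4 at (2,2):
1 0 1
1 1 0
1 1 1

After press 5 at (2,2):
1 0 1
1 1 1
1 0 0

After press 6 at (0,1):
0 1 0
1 0 1
1 0 0

After press 7 at (1,0):
1 1 0
0 1 1
0 0 0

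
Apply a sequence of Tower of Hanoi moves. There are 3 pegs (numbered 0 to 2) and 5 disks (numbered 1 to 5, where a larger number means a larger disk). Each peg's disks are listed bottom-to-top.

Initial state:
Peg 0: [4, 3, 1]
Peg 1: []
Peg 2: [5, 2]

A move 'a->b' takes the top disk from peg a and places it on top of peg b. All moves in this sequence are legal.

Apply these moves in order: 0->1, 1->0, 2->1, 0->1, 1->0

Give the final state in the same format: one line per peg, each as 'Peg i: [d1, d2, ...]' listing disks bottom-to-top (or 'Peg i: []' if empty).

After move 1 (0->1):
Peg 0: [4, 3]
Peg 1: [1]
Peg 2: [5, 2]

After move 2 (1->0):
Peg 0: [4, 3, 1]
Peg 1: []
Peg 2: [5, 2]

After move 3 (2->1):
Peg 0: [4, 3, 1]
Peg 1: [2]
Peg 2: [5]

After move 4 (0->1):
Peg 0: [4, 3]
Peg 1: [2, 1]
Peg 2: [5]

After move 5 (1->0):
Peg 0: [4, 3, 1]
Peg 1: [2]
Peg 2: [5]

Answer: Peg 0: [4, 3, 1]
Peg 1: [2]
Peg 2: [5]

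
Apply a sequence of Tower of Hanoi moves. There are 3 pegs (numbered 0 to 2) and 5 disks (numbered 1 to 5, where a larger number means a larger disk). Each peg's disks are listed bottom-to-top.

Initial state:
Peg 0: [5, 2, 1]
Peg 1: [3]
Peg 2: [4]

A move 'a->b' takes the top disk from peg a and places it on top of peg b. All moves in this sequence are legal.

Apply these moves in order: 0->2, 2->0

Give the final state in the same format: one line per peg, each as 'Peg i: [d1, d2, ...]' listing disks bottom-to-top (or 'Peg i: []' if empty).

Answer: Peg 0: [5, 2, 1]
Peg 1: [3]
Peg 2: [4]

Derivation:
After move 1 (0->2):
Peg 0: [5, 2]
Peg 1: [3]
Peg 2: [4, 1]

After move 2 (2->0):
Peg 0: [5, 2, 1]
Peg 1: [3]
Peg 2: [4]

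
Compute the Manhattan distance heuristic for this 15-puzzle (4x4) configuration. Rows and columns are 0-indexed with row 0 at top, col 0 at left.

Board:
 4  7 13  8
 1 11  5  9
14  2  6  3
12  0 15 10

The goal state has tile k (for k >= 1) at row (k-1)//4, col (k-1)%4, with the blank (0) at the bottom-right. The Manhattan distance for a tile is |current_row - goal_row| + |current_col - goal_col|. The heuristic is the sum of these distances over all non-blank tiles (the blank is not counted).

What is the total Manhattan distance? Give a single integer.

Tile 4: at (0,0), goal (0,3), distance |0-0|+|0-3| = 3
Tile 7: at (0,1), goal (1,2), distance |0-1|+|1-2| = 2
Tile 13: at (0,2), goal (3,0), distance |0-3|+|2-0| = 5
Tile 8: at (0,3), goal (1,3), distance |0-1|+|3-3| = 1
Tile 1: at (1,0), goal (0,0), distance |1-0|+|0-0| = 1
Tile 11: at (1,1), goal (2,2), distance |1-2|+|1-2| = 2
Tile 5: at (1,2), goal (1,0), distance |1-1|+|2-0| = 2
Tile 9: at (1,3), goal (2,0), distance |1-2|+|3-0| = 4
Tile 14: at (2,0), goal (3,1), distance |2-3|+|0-1| = 2
Tile 2: at (2,1), goal (0,1), distance |2-0|+|1-1| = 2
Tile 6: at (2,2), goal (1,1), distance |2-1|+|2-1| = 2
Tile 3: at (2,3), goal (0,2), distance |2-0|+|3-2| = 3
Tile 12: at (3,0), goal (2,3), distance |3-2|+|0-3| = 4
Tile 15: at (3,2), goal (3,2), distance |3-3|+|2-2| = 0
Tile 10: at (3,3), goal (2,1), distance |3-2|+|3-1| = 3
Sum: 3 + 2 + 5 + 1 + 1 + 2 + 2 + 4 + 2 + 2 + 2 + 3 + 4 + 0 + 3 = 36

Answer: 36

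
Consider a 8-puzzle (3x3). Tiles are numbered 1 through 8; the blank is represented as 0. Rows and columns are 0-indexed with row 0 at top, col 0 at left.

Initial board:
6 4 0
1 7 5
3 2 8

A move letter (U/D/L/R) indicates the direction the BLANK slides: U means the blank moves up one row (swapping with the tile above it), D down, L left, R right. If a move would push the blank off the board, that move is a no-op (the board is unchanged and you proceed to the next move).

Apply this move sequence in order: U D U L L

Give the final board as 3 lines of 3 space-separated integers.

After move 1 (U):
6 4 0
1 7 5
3 2 8

After move 2 (D):
6 4 5
1 7 0
3 2 8

After move 3 (U):
6 4 0
1 7 5
3 2 8

After move 4 (L):
6 0 4
1 7 5
3 2 8

After move 5 (L):
0 6 4
1 7 5
3 2 8

Answer: 0 6 4
1 7 5
3 2 8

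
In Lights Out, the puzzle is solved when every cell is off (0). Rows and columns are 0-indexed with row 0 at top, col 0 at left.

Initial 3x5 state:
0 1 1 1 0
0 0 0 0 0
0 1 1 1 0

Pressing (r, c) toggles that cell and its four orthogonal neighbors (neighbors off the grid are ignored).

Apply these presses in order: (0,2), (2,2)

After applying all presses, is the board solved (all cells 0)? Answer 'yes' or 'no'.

After press 1 at (0,2):
0 0 0 0 0
0 0 1 0 0
0 1 1 1 0

After press 2 at (2,2):
0 0 0 0 0
0 0 0 0 0
0 0 0 0 0

Lights still on: 0

Answer: yes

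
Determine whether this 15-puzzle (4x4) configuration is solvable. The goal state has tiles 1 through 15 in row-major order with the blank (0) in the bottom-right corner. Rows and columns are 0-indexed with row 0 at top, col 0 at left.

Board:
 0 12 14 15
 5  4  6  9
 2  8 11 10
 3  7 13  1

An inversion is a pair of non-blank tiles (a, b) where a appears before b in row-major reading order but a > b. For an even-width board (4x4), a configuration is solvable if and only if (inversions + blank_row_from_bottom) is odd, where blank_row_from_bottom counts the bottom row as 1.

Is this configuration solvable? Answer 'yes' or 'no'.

Answer: no

Derivation:
Inversions: 64
Blank is in row 0 (0-indexed from top), which is row 4 counting from the bottom (bottom = 1).
64 + 4 = 68, which is even, so the puzzle is not solvable.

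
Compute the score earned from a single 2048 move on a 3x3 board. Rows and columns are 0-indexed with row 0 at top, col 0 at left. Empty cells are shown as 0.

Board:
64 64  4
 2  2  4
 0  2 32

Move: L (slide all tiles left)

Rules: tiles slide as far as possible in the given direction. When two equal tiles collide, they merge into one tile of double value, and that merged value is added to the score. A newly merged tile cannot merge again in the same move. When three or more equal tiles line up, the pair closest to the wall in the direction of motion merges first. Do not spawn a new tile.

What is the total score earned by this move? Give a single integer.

Slide left:
row 0: [64, 64, 4] -> [128, 4, 0]  score +128 (running 128)
row 1: [2, 2, 4] -> [4, 4, 0]  score +4 (running 132)
row 2: [0, 2, 32] -> [2, 32, 0]  score +0 (running 132)
Board after move:
128   4   0
  4   4   0
  2  32   0

Answer: 132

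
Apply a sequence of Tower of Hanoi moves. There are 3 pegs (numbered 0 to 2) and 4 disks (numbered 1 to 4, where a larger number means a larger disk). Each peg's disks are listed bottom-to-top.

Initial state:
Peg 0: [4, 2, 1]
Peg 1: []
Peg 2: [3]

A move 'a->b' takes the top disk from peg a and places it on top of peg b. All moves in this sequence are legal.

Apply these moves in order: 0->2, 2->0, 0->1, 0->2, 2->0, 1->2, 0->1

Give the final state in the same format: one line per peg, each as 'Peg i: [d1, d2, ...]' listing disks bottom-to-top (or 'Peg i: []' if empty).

After move 1 (0->2):
Peg 0: [4, 2]
Peg 1: []
Peg 2: [3, 1]

After move 2 (2->0):
Peg 0: [4, 2, 1]
Peg 1: []
Peg 2: [3]

After move 3 (0->1):
Peg 0: [4, 2]
Peg 1: [1]
Peg 2: [3]

After move 4 (0->2):
Peg 0: [4]
Peg 1: [1]
Peg 2: [3, 2]

After move 5 (2->0):
Peg 0: [4, 2]
Peg 1: [1]
Peg 2: [3]

After move 6 (1->2):
Peg 0: [4, 2]
Peg 1: []
Peg 2: [3, 1]

After move 7 (0->1):
Peg 0: [4]
Peg 1: [2]
Peg 2: [3, 1]

Answer: Peg 0: [4]
Peg 1: [2]
Peg 2: [3, 1]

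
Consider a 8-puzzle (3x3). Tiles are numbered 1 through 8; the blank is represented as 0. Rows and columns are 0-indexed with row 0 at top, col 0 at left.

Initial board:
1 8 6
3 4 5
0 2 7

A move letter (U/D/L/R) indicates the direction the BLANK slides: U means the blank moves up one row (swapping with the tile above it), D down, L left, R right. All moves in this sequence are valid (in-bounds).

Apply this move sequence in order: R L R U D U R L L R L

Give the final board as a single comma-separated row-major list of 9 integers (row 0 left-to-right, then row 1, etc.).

Answer: 1, 8, 6, 0, 3, 5, 2, 4, 7

Derivation:
After move 1 (R):
1 8 6
3 4 5
2 0 7

After move 2 (L):
1 8 6
3 4 5
0 2 7

After move 3 (R):
1 8 6
3 4 5
2 0 7

After move 4 (U):
1 8 6
3 0 5
2 4 7

After move 5 (D):
1 8 6
3 4 5
2 0 7

After move 6 (U):
1 8 6
3 0 5
2 4 7

After move 7 (R):
1 8 6
3 5 0
2 4 7

After move 8 (L):
1 8 6
3 0 5
2 4 7

After move 9 (L):
1 8 6
0 3 5
2 4 7

After move 10 (R):
1 8 6
3 0 5
2 4 7

After move 11 (L):
1 8 6
0 3 5
2 4 7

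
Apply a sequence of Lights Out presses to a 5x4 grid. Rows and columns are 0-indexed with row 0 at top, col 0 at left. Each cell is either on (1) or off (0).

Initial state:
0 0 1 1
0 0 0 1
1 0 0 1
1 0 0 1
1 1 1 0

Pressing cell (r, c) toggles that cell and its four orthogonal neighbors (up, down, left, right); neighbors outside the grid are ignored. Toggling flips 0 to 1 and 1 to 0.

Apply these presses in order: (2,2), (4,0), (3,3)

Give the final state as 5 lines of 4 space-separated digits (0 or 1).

Answer: 0 0 1 1
0 0 1 1
1 1 1 1
0 0 0 0
0 0 1 1

Derivation:
After press 1 at (2,2):
0 0 1 1
0 0 1 1
1 1 1 0
1 0 1 1
1 1 1 0

After press 2 at (4,0):
0 0 1 1
0 0 1 1
1 1 1 0
0 0 1 1
0 0 1 0

After press 3 at (3,3):
0 0 1 1
0 0 1 1
1 1 1 1
0 0 0 0
0 0 1 1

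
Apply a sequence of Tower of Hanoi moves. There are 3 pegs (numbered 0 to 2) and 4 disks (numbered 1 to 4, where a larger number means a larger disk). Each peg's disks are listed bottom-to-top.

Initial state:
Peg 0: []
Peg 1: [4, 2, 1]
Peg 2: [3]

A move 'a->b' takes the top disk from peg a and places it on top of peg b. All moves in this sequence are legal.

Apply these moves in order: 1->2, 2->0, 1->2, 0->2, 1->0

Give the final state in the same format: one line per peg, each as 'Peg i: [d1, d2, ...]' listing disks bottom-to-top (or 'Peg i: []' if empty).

After move 1 (1->2):
Peg 0: []
Peg 1: [4, 2]
Peg 2: [3, 1]

After move 2 (2->0):
Peg 0: [1]
Peg 1: [4, 2]
Peg 2: [3]

After move 3 (1->2):
Peg 0: [1]
Peg 1: [4]
Peg 2: [3, 2]

After move 4 (0->2):
Peg 0: []
Peg 1: [4]
Peg 2: [3, 2, 1]

After move 5 (1->0):
Peg 0: [4]
Peg 1: []
Peg 2: [3, 2, 1]

Answer: Peg 0: [4]
Peg 1: []
Peg 2: [3, 2, 1]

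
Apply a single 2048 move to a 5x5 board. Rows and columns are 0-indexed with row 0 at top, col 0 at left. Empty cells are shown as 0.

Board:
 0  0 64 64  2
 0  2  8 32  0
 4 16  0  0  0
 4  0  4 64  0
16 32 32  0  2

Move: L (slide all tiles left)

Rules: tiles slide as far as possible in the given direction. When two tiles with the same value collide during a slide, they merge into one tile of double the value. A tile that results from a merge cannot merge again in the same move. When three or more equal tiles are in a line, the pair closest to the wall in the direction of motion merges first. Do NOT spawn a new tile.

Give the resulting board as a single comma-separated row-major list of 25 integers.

Slide left:
row 0: [0, 0, 64, 64, 2] -> [128, 2, 0, 0, 0]
row 1: [0, 2, 8, 32, 0] -> [2, 8, 32, 0, 0]
row 2: [4, 16, 0, 0, 0] -> [4, 16, 0, 0, 0]
row 3: [4, 0, 4, 64, 0] -> [8, 64, 0, 0, 0]
row 4: [16, 32, 32, 0, 2] -> [16, 64, 2, 0, 0]

Answer: 128, 2, 0, 0, 0, 2, 8, 32, 0, 0, 4, 16, 0, 0, 0, 8, 64, 0, 0, 0, 16, 64, 2, 0, 0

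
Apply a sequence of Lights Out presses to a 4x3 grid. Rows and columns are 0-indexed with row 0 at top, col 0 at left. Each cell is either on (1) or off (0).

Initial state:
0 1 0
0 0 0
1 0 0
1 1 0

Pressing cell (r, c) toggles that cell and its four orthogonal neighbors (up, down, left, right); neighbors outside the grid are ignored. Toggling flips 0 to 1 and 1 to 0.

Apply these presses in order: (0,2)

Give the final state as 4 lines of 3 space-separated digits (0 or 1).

Answer: 0 0 1
0 0 1
1 0 0
1 1 0

Derivation:
After press 1 at (0,2):
0 0 1
0 0 1
1 0 0
1 1 0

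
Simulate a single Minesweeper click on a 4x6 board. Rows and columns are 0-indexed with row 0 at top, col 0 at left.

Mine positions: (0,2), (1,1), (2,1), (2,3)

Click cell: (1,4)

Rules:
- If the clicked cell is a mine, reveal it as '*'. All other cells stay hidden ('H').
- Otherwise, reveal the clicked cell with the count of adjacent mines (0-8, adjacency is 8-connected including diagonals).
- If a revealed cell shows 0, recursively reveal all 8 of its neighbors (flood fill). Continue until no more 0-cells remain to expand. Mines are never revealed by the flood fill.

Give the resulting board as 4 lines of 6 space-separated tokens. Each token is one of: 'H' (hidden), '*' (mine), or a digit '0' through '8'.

H H H H H H
H H H H 1 H
H H H H H H
H H H H H H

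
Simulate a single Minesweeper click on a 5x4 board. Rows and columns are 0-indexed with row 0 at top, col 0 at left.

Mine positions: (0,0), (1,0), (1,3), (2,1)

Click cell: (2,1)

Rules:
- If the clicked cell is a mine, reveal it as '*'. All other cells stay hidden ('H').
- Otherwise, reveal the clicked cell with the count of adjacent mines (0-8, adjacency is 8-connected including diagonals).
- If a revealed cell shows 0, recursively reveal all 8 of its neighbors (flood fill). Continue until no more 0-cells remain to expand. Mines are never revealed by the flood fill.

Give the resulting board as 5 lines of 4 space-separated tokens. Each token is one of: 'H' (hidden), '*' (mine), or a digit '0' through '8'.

H H H H
H H H H
H * H H
H H H H
H H H H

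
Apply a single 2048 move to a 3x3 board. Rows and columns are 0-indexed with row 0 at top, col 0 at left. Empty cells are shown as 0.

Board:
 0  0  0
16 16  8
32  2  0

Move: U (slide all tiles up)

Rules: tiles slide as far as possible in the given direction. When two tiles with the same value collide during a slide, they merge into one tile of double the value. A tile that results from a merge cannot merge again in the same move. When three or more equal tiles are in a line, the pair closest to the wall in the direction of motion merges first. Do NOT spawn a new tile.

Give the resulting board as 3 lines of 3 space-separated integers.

Answer: 16 16  8
32  2  0
 0  0  0

Derivation:
Slide up:
col 0: [0, 16, 32] -> [16, 32, 0]
col 1: [0, 16, 2] -> [16, 2, 0]
col 2: [0, 8, 0] -> [8, 0, 0]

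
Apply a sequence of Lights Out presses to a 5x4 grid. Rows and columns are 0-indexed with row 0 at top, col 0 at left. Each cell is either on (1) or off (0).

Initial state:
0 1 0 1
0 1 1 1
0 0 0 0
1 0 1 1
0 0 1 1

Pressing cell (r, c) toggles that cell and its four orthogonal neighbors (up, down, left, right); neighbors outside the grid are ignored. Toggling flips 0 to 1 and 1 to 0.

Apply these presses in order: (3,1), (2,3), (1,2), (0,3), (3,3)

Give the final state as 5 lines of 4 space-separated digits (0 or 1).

After press 1 at (3,1):
0 1 0 1
0 1 1 1
0 1 0 0
0 1 0 1
0 1 1 1

After press 2 at (2,3):
0 1 0 1
0 1 1 0
0 1 1 1
0 1 0 0
0 1 1 1

After press 3 at (1,2):
0 1 1 1
0 0 0 1
0 1 0 1
0 1 0 0
0 1 1 1

After press 4 at (0,3):
0 1 0 0
0 0 0 0
0 1 0 1
0 1 0 0
0 1 1 1

After press 5 at (3,3):
0 1 0 0
0 0 0 0
0 1 0 0
0 1 1 1
0 1 1 0

Answer: 0 1 0 0
0 0 0 0
0 1 0 0
0 1 1 1
0 1 1 0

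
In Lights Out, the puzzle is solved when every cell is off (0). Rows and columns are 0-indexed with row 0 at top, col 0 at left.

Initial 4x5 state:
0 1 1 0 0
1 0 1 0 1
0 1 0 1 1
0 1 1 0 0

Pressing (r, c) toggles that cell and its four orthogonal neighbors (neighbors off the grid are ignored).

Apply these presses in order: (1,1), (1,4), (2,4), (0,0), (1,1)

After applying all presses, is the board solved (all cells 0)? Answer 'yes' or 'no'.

After press 1 at (1,1):
0 0 1 0 0
0 1 0 0 1
0 0 0 1 1
0 1 1 0 0

After press 2 at (1,4):
0 0 1 0 1
0 1 0 1 0
0 0 0 1 0
0 1 1 0 0

After press 3 at (2,4):
0 0 1 0 1
0 1 0 1 1
0 0 0 0 1
0 1 1 0 1

After press 4 at (0,0):
1 1 1 0 1
1 1 0 1 1
0 0 0 0 1
0 1 1 0 1

After press 5 at (1,1):
1 0 1 0 1
0 0 1 1 1
0 1 0 0 1
0 1 1 0 1

Lights still on: 11

Answer: no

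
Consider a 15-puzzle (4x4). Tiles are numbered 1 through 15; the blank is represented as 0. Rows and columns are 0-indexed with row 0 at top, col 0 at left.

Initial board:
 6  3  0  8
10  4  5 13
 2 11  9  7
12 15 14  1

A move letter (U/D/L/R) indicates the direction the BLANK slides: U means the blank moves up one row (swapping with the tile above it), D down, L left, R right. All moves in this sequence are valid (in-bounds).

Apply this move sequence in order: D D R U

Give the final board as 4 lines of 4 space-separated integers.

Answer:  6  3  5  8
10  4  9  0
 2 11  7 13
12 15 14  1

Derivation:
After move 1 (D):
 6  3  5  8
10  4  0 13
 2 11  9  7
12 15 14  1

After move 2 (D):
 6  3  5  8
10  4  9 13
 2 11  0  7
12 15 14  1

After move 3 (R):
 6  3  5  8
10  4  9 13
 2 11  7  0
12 15 14  1

After move 4 (U):
 6  3  5  8
10  4  9  0
 2 11  7 13
12 15 14  1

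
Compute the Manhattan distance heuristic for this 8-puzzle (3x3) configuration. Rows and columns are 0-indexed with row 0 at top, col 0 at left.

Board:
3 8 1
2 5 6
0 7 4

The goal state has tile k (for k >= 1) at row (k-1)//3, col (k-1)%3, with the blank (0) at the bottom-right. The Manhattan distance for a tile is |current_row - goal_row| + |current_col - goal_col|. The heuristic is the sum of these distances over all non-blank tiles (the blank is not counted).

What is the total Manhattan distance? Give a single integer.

Tile 3: (0,0)->(0,2) = 2
Tile 8: (0,1)->(2,1) = 2
Tile 1: (0,2)->(0,0) = 2
Tile 2: (1,0)->(0,1) = 2
Tile 5: (1,1)->(1,1) = 0
Tile 6: (1,2)->(1,2) = 0
Tile 7: (2,1)->(2,0) = 1
Tile 4: (2,2)->(1,0) = 3
Sum: 2 + 2 + 2 + 2 + 0 + 0 + 1 + 3 = 12

Answer: 12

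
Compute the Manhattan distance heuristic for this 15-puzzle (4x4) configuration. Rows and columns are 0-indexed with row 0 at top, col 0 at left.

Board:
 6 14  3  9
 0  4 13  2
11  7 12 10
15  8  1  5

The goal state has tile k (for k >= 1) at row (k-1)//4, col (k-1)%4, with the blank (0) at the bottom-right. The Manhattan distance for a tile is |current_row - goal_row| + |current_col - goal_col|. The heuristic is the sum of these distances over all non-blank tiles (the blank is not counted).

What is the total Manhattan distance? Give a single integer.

Tile 6: at (0,0), goal (1,1), distance |0-1|+|0-1| = 2
Tile 14: at (0,1), goal (3,1), distance |0-3|+|1-1| = 3
Tile 3: at (0,2), goal (0,2), distance |0-0|+|2-2| = 0
Tile 9: at (0,3), goal (2,0), distance |0-2|+|3-0| = 5
Tile 4: at (1,1), goal (0,3), distance |1-0|+|1-3| = 3
Tile 13: at (1,2), goal (3,0), distance |1-3|+|2-0| = 4
Tile 2: at (1,3), goal (0,1), distance |1-0|+|3-1| = 3
Tile 11: at (2,0), goal (2,2), distance |2-2|+|0-2| = 2
Tile 7: at (2,1), goal (1,2), distance |2-1|+|1-2| = 2
Tile 12: at (2,2), goal (2,3), distance |2-2|+|2-3| = 1
Tile 10: at (2,3), goal (2,1), distance |2-2|+|3-1| = 2
Tile 15: at (3,0), goal (3,2), distance |3-3|+|0-2| = 2
Tile 8: at (3,1), goal (1,3), distance |3-1|+|1-3| = 4
Tile 1: at (3,2), goal (0,0), distance |3-0|+|2-0| = 5
Tile 5: at (3,3), goal (1,0), distance |3-1|+|3-0| = 5
Sum: 2 + 3 + 0 + 5 + 3 + 4 + 3 + 2 + 2 + 1 + 2 + 2 + 4 + 5 + 5 = 43

Answer: 43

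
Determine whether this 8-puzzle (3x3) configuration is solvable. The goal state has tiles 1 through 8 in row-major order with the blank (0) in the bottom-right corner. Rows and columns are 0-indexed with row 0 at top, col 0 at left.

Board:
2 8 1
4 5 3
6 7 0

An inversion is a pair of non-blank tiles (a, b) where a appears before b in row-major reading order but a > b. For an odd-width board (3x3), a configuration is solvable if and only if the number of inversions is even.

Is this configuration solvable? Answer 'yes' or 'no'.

Inversions (pairs i<j in row-major order where tile[i] > tile[j] > 0): 9
9 is odd, so the puzzle is not solvable.

Answer: no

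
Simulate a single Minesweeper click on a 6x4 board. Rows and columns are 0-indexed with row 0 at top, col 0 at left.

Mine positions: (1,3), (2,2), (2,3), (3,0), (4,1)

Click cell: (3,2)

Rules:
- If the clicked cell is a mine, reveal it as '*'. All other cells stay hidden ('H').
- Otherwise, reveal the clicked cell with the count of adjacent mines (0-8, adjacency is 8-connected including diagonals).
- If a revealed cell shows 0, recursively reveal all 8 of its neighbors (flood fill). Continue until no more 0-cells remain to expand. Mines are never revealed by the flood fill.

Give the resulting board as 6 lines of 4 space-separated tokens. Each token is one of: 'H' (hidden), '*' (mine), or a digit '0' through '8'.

H H H H
H H H H
H H H H
H H 3 H
H H H H
H H H H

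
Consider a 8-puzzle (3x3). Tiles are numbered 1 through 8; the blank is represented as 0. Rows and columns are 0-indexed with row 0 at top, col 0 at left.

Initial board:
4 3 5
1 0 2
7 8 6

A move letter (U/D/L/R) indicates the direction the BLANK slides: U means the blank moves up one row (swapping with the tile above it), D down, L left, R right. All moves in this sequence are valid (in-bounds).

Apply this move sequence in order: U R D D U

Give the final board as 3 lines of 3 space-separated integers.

Answer: 4 5 2
1 3 0
7 8 6

Derivation:
After move 1 (U):
4 0 5
1 3 2
7 8 6

After move 2 (R):
4 5 0
1 3 2
7 8 6

After move 3 (D):
4 5 2
1 3 0
7 8 6

After move 4 (D):
4 5 2
1 3 6
7 8 0

After move 5 (U):
4 5 2
1 3 0
7 8 6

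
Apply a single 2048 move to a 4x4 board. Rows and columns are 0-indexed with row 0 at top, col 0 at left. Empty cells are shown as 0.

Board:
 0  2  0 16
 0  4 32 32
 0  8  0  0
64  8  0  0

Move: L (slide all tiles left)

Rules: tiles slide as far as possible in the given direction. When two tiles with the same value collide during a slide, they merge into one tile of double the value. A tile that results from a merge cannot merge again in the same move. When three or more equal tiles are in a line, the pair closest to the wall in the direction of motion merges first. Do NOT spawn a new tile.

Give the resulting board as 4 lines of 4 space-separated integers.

Answer:  2 16  0  0
 4 64  0  0
 8  0  0  0
64  8  0  0

Derivation:
Slide left:
row 0: [0, 2, 0, 16] -> [2, 16, 0, 0]
row 1: [0, 4, 32, 32] -> [4, 64, 0, 0]
row 2: [0, 8, 0, 0] -> [8, 0, 0, 0]
row 3: [64, 8, 0, 0] -> [64, 8, 0, 0]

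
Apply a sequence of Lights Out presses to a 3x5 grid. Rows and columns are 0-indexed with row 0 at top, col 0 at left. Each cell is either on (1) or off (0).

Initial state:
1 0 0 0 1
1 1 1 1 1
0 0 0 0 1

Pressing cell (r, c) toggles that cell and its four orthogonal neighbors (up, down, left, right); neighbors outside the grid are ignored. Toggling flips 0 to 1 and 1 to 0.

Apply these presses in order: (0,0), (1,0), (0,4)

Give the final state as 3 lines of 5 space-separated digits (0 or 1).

After press 1 at (0,0):
0 1 0 0 1
0 1 1 1 1
0 0 0 0 1

After press 2 at (1,0):
1 1 0 0 1
1 0 1 1 1
1 0 0 0 1

After press 3 at (0,4):
1 1 0 1 0
1 0 1 1 0
1 0 0 0 1

Answer: 1 1 0 1 0
1 0 1 1 0
1 0 0 0 1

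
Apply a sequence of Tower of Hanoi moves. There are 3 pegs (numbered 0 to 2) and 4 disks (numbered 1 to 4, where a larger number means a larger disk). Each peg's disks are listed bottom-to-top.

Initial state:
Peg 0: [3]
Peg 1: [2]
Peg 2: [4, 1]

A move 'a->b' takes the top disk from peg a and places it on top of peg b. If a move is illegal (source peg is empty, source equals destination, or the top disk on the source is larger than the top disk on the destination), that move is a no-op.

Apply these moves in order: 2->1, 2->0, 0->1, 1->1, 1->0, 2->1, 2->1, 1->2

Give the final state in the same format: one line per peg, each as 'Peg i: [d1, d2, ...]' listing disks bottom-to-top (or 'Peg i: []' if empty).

After move 1 (2->1):
Peg 0: [3]
Peg 1: [2, 1]
Peg 2: [4]

After move 2 (2->0):
Peg 0: [3]
Peg 1: [2, 1]
Peg 2: [4]

After move 3 (0->1):
Peg 0: [3]
Peg 1: [2, 1]
Peg 2: [4]

After move 4 (1->1):
Peg 0: [3]
Peg 1: [2, 1]
Peg 2: [4]

After move 5 (1->0):
Peg 0: [3, 1]
Peg 1: [2]
Peg 2: [4]

After move 6 (2->1):
Peg 0: [3, 1]
Peg 1: [2]
Peg 2: [4]

After move 7 (2->1):
Peg 0: [3, 1]
Peg 1: [2]
Peg 2: [4]

After move 8 (1->2):
Peg 0: [3, 1]
Peg 1: []
Peg 2: [4, 2]

Answer: Peg 0: [3, 1]
Peg 1: []
Peg 2: [4, 2]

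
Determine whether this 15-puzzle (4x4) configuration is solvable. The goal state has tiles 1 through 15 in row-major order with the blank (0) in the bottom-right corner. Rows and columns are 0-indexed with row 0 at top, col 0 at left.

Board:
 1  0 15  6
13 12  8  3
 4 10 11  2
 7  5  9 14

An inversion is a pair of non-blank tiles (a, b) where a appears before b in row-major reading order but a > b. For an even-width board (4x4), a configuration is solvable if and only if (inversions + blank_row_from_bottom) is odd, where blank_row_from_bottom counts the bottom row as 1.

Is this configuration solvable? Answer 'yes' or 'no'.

Answer: no

Derivation:
Inversions: 52
Blank is in row 0 (0-indexed from top), which is row 4 counting from the bottom (bottom = 1).
52 + 4 = 56, which is even, so the puzzle is not solvable.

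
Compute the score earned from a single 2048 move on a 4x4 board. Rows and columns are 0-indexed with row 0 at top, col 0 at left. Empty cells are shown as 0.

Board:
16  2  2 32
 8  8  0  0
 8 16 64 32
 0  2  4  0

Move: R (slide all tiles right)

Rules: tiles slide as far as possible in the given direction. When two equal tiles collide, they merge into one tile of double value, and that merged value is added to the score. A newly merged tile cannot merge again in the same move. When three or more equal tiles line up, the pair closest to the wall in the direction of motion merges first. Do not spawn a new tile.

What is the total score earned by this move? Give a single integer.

Slide right:
row 0: [16, 2, 2, 32] -> [0, 16, 4, 32]  score +4 (running 4)
row 1: [8, 8, 0, 0] -> [0, 0, 0, 16]  score +16 (running 20)
row 2: [8, 16, 64, 32] -> [8, 16, 64, 32]  score +0 (running 20)
row 3: [0, 2, 4, 0] -> [0, 0, 2, 4]  score +0 (running 20)
Board after move:
 0 16  4 32
 0  0  0 16
 8 16 64 32
 0  0  2  4

Answer: 20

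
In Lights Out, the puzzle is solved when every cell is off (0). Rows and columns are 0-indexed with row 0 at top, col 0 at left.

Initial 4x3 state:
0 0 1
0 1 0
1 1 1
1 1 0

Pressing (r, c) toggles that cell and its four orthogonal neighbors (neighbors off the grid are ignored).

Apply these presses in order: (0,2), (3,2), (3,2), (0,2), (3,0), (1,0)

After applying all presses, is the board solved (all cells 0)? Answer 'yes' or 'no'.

After press 1 at (0,2):
0 1 0
0 1 1
1 1 1
1 1 0

After press 2 at (3,2):
0 1 0
0 1 1
1 1 0
1 0 1

After press 3 at (3,2):
0 1 0
0 1 1
1 1 1
1 1 0

After press 4 at (0,2):
0 0 1
0 1 0
1 1 1
1 1 0

After press 5 at (3,0):
0 0 1
0 1 0
0 1 1
0 0 0

After press 6 at (1,0):
1 0 1
1 0 0
1 1 1
0 0 0

Lights still on: 6

Answer: no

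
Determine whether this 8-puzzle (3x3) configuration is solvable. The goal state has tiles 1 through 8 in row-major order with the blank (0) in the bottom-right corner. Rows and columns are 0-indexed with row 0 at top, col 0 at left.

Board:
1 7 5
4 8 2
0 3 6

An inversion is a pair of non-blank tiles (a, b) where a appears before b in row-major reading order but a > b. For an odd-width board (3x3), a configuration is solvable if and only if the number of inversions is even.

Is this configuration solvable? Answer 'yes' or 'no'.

Inversions (pairs i<j in row-major order where tile[i] > tile[j] > 0): 13
13 is odd, so the puzzle is not solvable.

Answer: no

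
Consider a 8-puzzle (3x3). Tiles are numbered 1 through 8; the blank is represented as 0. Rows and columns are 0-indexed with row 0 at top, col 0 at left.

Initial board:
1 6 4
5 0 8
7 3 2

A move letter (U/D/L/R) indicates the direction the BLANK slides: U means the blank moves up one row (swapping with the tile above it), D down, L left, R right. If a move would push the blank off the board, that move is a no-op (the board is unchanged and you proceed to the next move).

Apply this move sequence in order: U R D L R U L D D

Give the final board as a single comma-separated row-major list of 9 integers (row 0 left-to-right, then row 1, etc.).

After move 1 (U):
1 0 4
5 6 8
7 3 2

After move 2 (R):
1 4 0
5 6 8
7 3 2

After move 3 (D):
1 4 8
5 6 0
7 3 2

After move 4 (L):
1 4 8
5 0 6
7 3 2

After move 5 (R):
1 4 8
5 6 0
7 3 2

After move 6 (U):
1 4 0
5 6 8
7 3 2

After move 7 (L):
1 0 4
5 6 8
7 3 2

After move 8 (D):
1 6 4
5 0 8
7 3 2

After move 9 (D):
1 6 4
5 3 8
7 0 2

Answer: 1, 6, 4, 5, 3, 8, 7, 0, 2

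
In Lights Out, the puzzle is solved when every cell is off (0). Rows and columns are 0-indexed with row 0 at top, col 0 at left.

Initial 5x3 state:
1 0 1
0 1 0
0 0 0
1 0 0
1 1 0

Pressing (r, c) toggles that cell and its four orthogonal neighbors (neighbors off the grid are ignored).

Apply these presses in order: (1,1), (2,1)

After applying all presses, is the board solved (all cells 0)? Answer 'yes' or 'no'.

Answer: no

Derivation:
After press 1 at (1,1):
1 1 1
1 0 1
0 1 0
1 0 0
1 1 0

After press 2 at (2,1):
1 1 1
1 1 1
1 0 1
1 1 0
1 1 0

Lights still on: 12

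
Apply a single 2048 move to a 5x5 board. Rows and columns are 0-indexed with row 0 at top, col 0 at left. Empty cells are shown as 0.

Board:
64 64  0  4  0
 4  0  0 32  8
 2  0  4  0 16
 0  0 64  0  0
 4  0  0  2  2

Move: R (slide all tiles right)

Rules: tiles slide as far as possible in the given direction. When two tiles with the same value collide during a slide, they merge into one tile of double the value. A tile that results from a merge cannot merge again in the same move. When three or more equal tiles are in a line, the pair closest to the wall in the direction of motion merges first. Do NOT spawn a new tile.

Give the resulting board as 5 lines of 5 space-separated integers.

Answer:   0   0   0 128   4
  0   0   4  32   8
  0   0   2   4  16
  0   0   0   0  64
  0   0   0   4   4

Derivation:
Slide right:
row 0: [64, 64, 0, 4, 0] -> [0, 0, 0, 128, 4]
row 1: [4, 0, 0, 32, 8] -> [0, 0, 4, 32, 8]
row 2: [2, 0, 4, 0, 16] -> [0, 0, 2, 4, 16]
row 3: [0, 0, 64, 0, 0] -> [0, 0, 0, 0, 64]
row 4: [4, 0, 0, 2, 2] -> [0, 0, 0, 4, 4]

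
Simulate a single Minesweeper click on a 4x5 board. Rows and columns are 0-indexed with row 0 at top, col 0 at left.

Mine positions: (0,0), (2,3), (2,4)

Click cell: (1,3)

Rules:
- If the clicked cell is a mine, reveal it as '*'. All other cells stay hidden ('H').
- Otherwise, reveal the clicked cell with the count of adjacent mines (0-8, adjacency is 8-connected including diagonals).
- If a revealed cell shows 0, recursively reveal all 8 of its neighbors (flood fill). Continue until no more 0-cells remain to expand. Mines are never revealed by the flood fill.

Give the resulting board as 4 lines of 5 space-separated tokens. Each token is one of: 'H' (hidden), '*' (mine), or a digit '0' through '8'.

H H H H H
H H H 2 H
H H H H H
H H H H H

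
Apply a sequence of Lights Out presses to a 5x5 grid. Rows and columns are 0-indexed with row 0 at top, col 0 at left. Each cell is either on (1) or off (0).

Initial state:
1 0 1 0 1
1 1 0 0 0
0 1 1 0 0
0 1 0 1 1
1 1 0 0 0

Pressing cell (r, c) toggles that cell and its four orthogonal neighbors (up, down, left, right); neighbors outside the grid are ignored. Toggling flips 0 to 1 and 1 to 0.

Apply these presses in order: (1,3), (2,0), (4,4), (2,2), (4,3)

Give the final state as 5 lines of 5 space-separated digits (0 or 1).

Answer: 1 0 1 1 1
0 1 0 1 1
1 1 0 0 0
1 1 1 0 0
1 1 1 0 0

Derivation:
After press 1 at (1,3):
1 0 1 1 1
1 1 1 1 1
0 1 1 1 0
0 1 0 1 1
1 1 0 0 0

After press 2 at (2,0):
1 0 1 1 1
0 1 1 1 1
1 0 1 1 0
1 1 0 1 1
1 1 0 0 0

After press 3 at (4,4):
1 0 1 1 1
0 1 1 1 1
1 0 1 1 0
1 1 0 1 0
1 1 0 1 1

After press 4 at (2,2):
1 0 1 1 1
0 1 0 1 1
1 1 0 0 0
1 1 1 1 0
1 1 0 1 1

After press 5 at (4,3):
1 0 1 1 1
0 1 0 1 1
1 1 0 0 0
1 1 1 0 0
1 1 1 0 0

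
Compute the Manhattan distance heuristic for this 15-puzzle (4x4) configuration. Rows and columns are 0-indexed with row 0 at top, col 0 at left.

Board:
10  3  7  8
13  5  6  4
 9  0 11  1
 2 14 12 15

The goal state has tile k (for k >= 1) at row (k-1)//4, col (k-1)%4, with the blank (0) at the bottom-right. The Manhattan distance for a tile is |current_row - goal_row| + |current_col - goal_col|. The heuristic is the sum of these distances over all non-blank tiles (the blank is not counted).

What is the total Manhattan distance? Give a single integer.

Answer: 23

Derivation:
Tile 10: at (0,0), goal (2,1), distance |0-2|+|0-1| = 3
Tile 3: at (0,1), goal (0,2), distance |0-0|+|1-2| = 1
Tile 7: at (0,2), goal (1,2), distance |0-1|+|2-2| = 1
Tile 8: at (0,3), goal (1,3), distance |0-1|+|3-3| = 1
Tile 13: at (1,0), goal (3,0), distance |1-3|+|0-0| = 2
Tile 5: at (1,1), goal (1,0), distance |1-1|+|1-0| = 1
Tile 6: at (1,2), goal (1,1), distance |1-1|+|2-1| = 1
Tile 4: at (1,3), goal (0,3), distance |1-0|+|3-3| = 1
Tile 9: at (2,0), goal (2,0), distance |2-2|+|0-0| = 0
Tile 11: at (2,2), goal (2,2), distance |2-2|+|2-2| = 0
Tile 1: at (2,3), goal (0,0), distance |2-0|+|3-0| = 5
Tile 2: at (3,0), goal (0,1), distance |3-0|+|0-1| = 4
Tile 14: at (3,1), goal (3,1), distance |3-3|+|1-1| = 0
Tile 12: at (3,2), goal (2,3), distance |3-2|+|2-3| = 2
Tile 15: at (3,3), goal (3,2), distance |3-3|+|3-2| = 1
Sum: 3 + 1 + 1 + 1 + 2 + 1 + 1 + 1 + 0 + 0 + 5 + 4 + 0 + 2 + 1 = 23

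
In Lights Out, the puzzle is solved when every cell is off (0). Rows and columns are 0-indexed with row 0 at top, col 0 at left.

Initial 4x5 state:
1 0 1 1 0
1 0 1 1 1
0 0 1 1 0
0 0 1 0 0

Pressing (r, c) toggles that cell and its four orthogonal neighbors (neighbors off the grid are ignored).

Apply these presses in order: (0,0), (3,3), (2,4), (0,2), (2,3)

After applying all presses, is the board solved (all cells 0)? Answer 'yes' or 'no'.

After press 1 at (0,0):
0 1 1 1 0
0 0 1 1 1
0 0 1 1 0
0 0 1 0 0

After press 2 at (3,3):
0 1 1 1 0
0 0 1 1 1
0 0 1 0 0
0 0 0 1 1

After press 3 at (2,4):
0 1 1 1 0
0 0 1 1 0
0 0 1 1 1
0 0 0 1 0

After press 4 at (0,2):
0 0 0 0 0
0 0 0 1 0
0 0 1 1 1
0 0 0 1 0

After press 5 at (2,3):
0 0 0 0 0
0 0 0 0 0
0 0 0 0 0
0 0 0 0 0

Lights still on: 0

Answer: yes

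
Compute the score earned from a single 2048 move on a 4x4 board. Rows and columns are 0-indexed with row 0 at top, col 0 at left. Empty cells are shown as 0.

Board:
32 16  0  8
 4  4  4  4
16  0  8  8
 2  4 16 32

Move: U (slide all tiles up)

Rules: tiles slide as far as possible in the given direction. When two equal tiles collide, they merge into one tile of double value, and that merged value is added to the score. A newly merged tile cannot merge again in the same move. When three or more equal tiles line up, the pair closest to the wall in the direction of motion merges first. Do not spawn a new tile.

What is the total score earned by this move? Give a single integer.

Slide up:
col 0: [32, 4, 16, 2] -> [32, 4, 16, 2]  score +0 (running 0)
col 1: [16, 4, 0, 4] -> [16, 8, 0, 0]  score +8 (running 8)
col 2: [0, 4, 8, 16] -> [4, 8, 16, 0]  score +0 (running 8)
col 3: [8, 4, 8, 32] -> [8, 4, 8, 32]  score +0 (running 8)
Board after move:
32 16  4  8
 4  8  8  4
16  0 16  8
 2  0  0 32

Answer: 8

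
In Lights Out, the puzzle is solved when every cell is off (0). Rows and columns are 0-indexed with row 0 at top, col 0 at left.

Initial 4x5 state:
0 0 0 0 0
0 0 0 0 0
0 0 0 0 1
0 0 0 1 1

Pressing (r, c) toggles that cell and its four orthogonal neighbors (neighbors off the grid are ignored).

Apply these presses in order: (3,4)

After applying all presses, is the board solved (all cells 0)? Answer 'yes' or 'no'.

Answer: yes

Derivation:
After press 1 at (3,4):
0 0 0 0 0
0 0 0 0 0
0 0 0 0 0
0 0 0 0 0

Lights still on: 0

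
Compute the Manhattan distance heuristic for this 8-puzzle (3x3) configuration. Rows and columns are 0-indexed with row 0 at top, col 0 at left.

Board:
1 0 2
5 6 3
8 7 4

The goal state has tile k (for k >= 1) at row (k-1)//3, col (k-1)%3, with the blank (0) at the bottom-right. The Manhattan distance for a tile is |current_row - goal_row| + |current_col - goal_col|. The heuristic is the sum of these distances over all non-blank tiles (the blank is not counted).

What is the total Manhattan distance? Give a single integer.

Tile 1: (0,0)->(0,0) = 0
Tile 2: (0,2)->(0,1) = 1
Tile 5: (1,0)->(1,1) = 1
Tile 6: (1,1)->(1,2) = 1
Tile 3: (1,2)->(0,2) = 1
Tile 8: (2,0)->(2,1) = 1
Tile 7: (2,1)->(2,0) = 1
Tile 4: (2,2)->(1,0) = 3
Sum: 0 + 1 + 1 + 1 + 1 + 1 + 1 + 3 = 9

Answer: 9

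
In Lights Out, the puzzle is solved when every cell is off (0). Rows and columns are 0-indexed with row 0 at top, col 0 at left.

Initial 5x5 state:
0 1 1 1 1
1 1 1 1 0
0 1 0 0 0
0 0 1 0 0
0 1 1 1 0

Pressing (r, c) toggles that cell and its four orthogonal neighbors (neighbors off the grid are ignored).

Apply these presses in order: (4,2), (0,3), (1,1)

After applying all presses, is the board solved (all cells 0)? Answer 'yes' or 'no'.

Answer: yes

Derivation:
After press 1 at (4,2):
0 1 1 1 1
1 1 1 1 0
0 1 0 0 0
0 0 0 0 0
0 0 0 0 0

After press 2 at (0,3):
0 1 0 0 0
1 1 1 0 0
0 1 0 0 0
0 0 0 0 0
0 0 0 0 0

After press 3 at (1,1):
0 0 0 0 0
0 0 0 0 0
0 0 0 0 0
0 0 0 0 0
0 0 0 0 0

Lights still on: 0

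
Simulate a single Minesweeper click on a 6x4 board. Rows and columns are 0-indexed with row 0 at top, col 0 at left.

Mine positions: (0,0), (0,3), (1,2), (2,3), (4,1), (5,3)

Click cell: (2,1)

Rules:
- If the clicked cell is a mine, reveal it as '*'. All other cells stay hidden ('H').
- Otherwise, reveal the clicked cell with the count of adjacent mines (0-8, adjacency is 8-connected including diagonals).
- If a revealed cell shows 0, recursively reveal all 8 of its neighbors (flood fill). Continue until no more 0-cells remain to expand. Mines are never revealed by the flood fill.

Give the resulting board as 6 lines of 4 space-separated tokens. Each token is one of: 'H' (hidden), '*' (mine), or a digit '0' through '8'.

H H H H
H H H H
H 1 H H
H H H H
H H H H
H H H H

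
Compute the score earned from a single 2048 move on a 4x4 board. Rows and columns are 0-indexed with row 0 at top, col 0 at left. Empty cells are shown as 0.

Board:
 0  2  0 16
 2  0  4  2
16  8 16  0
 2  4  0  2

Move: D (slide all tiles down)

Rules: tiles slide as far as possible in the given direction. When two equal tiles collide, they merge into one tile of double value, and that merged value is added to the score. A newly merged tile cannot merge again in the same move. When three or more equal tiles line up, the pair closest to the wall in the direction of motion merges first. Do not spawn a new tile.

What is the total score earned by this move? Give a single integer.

Answer: 4

Derivation:
Slide down:
col 0: [0, 2, 16, 2] -> [0, 2, 16, 2]  score +0 (running 0)
col 1: [2, 0, 8, 4] -> [0, 2, 8, 4]  score +0 (running 0)
col 2: [0, 4, 16, 0] -> [0, 0, 4, 16]  score +0 (running 0)
col 3: [16, 2, 0, 2] -> [0, 0, 16, 4]  score +4 (running 4)
Board after move:
 0  0  0  0
 2  2  0  0
16  8  4 16
 2  4 16  4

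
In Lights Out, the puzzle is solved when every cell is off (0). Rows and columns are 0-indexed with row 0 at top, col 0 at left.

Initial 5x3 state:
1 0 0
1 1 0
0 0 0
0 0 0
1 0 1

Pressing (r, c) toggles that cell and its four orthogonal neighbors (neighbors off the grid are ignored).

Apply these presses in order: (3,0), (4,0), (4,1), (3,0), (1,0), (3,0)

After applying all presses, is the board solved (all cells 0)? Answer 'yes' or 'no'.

After press 1 at (3,0):
1 0 0
1 1 0
1 0 0
1 1 0
0 0 1

After press 2 at (4,0):
1 0 0
1 1 0
1 0 0
0 1 0
1 1 1

After press 3 at (4,1):
1 0 0
1 1 0
1 0 0
0 0 0
0 0 0

After press 4 at (3,0):
1 0 0
1 1 0
0 0 0
1 1 0
1 0 0

After press 5 at (1,0):
0 0 0
0 0 0
1 0 0
1 1 0
1 0 0

After press 6 at (3,0):
0 0 0
0 0 0
0 0 0
0 0 0
0 0 0

Lights still on: 0

Answer: yes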